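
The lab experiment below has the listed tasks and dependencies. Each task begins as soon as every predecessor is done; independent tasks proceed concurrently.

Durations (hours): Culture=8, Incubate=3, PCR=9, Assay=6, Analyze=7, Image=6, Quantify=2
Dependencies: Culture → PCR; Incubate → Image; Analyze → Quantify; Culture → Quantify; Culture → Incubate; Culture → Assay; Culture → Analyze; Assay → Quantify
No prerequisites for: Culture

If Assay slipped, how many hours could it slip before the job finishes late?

Critical path: Culture→Incubate→Image = 8+3+6 = 17, so the finish is 17 hours.
Assay finishes as early as 14 and must finish by 15.
Float = 17 − 16 = 1.

1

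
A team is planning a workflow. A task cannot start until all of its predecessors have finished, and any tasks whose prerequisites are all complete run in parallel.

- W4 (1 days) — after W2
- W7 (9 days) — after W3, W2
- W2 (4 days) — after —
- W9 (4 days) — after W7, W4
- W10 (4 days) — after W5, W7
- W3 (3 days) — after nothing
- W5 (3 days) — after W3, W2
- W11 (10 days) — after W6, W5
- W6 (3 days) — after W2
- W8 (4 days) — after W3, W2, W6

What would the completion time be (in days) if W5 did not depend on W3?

17

Original critical path: W2→W5→W11 = 4+3+10 = 17 ⇒ 17 days.
Dropping W3→W5 doesn't change W5's earliest start (4); another predecessor still binds.
After: W2→W5→W11 = 4+3+10 = 17 → 17 days.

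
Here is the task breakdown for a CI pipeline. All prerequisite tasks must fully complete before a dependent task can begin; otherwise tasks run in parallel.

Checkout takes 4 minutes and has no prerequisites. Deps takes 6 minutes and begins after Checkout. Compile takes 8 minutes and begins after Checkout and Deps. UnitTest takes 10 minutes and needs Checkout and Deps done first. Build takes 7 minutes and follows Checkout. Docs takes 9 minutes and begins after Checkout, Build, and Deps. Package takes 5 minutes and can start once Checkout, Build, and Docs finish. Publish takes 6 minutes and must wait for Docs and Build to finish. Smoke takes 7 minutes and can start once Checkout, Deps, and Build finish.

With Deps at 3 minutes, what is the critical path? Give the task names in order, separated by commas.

Checkout, Build, Docs, Publish

As given, the longest chain is Checkout→Build→Docs→Publish = 4+7+9+6 = 26, so the finish is 26 minutes.
Deps is off the critical path — its longest chain is 25 minutes, giving 1 of slack.
That remains the longest chain; total 26 minutes.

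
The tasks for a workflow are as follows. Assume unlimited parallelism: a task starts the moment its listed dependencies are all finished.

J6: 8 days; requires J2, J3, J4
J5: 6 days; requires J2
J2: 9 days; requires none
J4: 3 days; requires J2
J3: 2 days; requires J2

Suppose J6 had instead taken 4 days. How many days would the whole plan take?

The binding path is J2→J4→J6 = 9+3+8 = 20; finish at 20 days.
J6 lies on that path, so at 4 days the path becomes 16 days.
No other chain overtakes it, so the finish is 16 days.

16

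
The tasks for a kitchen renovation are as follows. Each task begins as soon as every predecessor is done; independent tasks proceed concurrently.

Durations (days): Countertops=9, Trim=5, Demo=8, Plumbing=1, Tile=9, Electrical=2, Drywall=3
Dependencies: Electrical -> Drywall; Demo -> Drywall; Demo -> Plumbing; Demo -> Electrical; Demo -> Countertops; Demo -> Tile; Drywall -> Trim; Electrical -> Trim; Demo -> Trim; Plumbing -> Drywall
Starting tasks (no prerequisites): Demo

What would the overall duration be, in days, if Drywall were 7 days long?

The binding path is Demo→Electrical→Drywall→Trim = 8+2+3+5 = 18; finish at 18 days.
Drywall lies on that path, so at 7 days the path becomes 22 days.
No other chain overtakes it, so the finish is 22 days.

22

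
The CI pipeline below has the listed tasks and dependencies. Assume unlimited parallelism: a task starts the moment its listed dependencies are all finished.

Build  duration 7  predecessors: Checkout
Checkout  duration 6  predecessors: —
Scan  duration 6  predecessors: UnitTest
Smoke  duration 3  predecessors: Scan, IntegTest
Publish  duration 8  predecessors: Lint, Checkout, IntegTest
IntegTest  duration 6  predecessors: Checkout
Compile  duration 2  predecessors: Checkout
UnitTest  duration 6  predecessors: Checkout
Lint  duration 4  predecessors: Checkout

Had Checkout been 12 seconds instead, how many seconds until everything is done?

Baseline: Checkout→UnitTest→Scan→Smoke = 6+6+6+3 = 21 → 21 seconds.
Checkout is on the critical path; changing it to 12 makes that path 27 seconds.
No other chain overtakes it, so the finish is 27 seconds.

27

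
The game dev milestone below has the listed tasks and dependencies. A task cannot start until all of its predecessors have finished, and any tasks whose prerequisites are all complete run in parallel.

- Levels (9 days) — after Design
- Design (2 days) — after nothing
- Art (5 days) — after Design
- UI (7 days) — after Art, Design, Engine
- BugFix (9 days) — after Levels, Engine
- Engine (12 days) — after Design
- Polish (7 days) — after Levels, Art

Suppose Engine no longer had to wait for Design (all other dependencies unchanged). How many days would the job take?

21

Before: longest chain Design→Engine→BugFix = 2+12+9 = 23, finish 23.
Without Design→Engine, Engine's earliest start moves from 2 to 0.
New critical path: Engine→BugFix = 12+9 = 21 ⇒ 21 days.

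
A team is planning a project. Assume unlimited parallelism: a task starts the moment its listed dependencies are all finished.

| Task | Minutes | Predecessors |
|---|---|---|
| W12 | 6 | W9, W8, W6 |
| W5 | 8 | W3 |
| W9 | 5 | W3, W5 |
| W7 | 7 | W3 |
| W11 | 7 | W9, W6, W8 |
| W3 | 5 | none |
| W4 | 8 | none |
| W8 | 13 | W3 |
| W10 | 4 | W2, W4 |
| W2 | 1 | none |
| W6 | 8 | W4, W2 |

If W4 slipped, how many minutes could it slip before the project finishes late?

W3→W5→W9→W11 = 5+8+5+7 = 25 sets the makespan at 25 minutes.
W4 finishes as early as 8 and must finish by 10.
Slack of W4 = 2 − 0 = 2 minutes.

2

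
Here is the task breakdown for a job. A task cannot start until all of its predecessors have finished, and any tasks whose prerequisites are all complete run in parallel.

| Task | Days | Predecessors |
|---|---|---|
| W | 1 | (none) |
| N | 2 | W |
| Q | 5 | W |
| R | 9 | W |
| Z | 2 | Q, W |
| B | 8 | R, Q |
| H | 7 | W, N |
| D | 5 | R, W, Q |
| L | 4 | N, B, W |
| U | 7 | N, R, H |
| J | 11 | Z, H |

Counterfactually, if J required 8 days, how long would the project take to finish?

Actual critical path: W→R→B→L = 1+9+8+4 = 22 ⇒ 22 days.
J has 1 day of float (longest path through it is 21).
The critical path is still W→R→B→L; finish is now 22 days.

22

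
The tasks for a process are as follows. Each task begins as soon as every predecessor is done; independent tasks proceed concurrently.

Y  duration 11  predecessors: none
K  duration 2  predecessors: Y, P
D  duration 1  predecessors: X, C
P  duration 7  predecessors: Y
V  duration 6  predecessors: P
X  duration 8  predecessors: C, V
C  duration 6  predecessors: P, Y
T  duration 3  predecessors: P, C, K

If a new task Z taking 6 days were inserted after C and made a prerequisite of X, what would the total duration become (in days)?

Originally the project takes 33 days.
With Z inserted, X now waits for max(C, V, Z).
New critical path: Y→P→C→Z→X→D = 11+7+6+6+8+1 = 39 ⇒ 39 days.

39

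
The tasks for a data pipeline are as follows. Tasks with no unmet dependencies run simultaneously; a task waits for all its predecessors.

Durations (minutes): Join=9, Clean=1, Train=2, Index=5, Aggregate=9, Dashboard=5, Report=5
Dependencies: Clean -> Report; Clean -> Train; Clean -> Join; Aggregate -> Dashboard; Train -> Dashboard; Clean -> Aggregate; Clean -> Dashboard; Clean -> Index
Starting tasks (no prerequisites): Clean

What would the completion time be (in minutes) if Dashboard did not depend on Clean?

15

Before: longest chain Clean→Aggregate→Dashboard = 1+9+5 = 15, finish 15.
Dropping Clean→Dashboard doesn't change Dashboard's earliest start (10); another predecessor still binds.
After: Clean→Aggregate→Dashboard = 1+9+5 = 15 → 15 minutes.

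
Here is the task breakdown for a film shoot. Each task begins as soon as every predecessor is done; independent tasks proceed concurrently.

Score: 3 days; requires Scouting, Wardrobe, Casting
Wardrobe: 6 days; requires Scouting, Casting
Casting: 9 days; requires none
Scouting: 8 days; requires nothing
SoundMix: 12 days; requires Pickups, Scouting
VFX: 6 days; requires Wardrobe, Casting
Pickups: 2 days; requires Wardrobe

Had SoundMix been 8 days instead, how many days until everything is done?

Actual critical path: Casting→Wardrobe→Pickups→SoundMix = 9+6+2+12 = 29 ⇒ 29 days.
SoundMix is on the critical path; changing it to 8 makes that path 25 days.
That remains the longest chain; total 25 days.

25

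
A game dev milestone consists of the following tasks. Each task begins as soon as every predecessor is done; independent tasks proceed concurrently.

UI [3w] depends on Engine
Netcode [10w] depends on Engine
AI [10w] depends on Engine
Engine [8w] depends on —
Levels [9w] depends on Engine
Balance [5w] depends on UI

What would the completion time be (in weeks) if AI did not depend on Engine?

18

Original critical path: Engine→AI = 8+10 = 18 ⇒ 18 weeks.
Without Engine→AI, AI's earliest start moves from 8 to 0.
After: Engine→Netcode = 8+10 = 18 → 18 weeks.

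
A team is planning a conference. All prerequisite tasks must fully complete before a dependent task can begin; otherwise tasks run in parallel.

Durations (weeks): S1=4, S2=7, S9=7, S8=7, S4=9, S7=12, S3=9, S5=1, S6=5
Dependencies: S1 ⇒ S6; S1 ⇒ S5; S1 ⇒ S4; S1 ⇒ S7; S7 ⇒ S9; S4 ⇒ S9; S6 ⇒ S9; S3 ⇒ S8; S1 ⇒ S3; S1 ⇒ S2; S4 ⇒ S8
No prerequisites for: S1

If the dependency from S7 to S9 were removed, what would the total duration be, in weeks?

20

Original critical path: S1→S7→S9 = 4+12+7 = 23 ⇒ 23 weeks.
Without S7→S9, S9's earliest start moves from 16 to 13.
The longest chain is now S1→S3→S8 = 4+9+7 = 20, so the project takes 20 weeks.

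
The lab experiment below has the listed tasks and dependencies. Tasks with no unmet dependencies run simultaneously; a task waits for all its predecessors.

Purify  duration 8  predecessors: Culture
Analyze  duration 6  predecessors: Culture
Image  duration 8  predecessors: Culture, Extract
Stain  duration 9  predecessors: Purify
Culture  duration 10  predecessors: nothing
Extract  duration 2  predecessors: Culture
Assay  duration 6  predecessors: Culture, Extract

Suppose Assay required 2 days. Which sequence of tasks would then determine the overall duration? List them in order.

Actual critical path: Culture→Purify→Stain = 10+8+9 = 27 ⇒ 27 days.
Assay has 9 days of float (longest path through it is 18).
That remains the longest chain; total 27 days.

Culture, Purify, Stain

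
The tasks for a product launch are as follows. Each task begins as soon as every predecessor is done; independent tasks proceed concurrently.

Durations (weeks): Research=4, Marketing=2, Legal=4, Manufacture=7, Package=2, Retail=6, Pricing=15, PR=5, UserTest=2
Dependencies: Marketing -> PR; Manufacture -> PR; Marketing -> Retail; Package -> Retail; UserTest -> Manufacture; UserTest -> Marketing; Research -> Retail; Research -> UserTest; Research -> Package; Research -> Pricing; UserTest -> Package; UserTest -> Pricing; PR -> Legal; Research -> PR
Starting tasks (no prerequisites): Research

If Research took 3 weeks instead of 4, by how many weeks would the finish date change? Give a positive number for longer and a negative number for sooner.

Critical path before the change: Research→UserTest→Manufacture→PR→Legal = 4+2+7+5+4 = 22 giving 22 weeks.
Research lies on that path, so at 3 weeks the path becomes 21 weeks.
The critical path is still Research→UserTest→Manufacture→PR→Legal; finish is now 21 weeks.
Change in finish: 21 − 22 = -1 weeks.

-1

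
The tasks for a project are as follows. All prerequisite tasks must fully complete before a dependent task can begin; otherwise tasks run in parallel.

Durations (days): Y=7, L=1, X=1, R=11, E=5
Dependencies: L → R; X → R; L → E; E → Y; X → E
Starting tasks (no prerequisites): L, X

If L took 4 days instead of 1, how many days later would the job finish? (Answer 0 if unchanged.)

3

Baseline: L→E→Y = 1+5+7 = 13 → 13 days.
L lies on that path, so at 4 days the path becomes 16 days.
The critical path is still L→E→Y; finish is now 16 days.
Change in finish: 16 − 13 = +3 days.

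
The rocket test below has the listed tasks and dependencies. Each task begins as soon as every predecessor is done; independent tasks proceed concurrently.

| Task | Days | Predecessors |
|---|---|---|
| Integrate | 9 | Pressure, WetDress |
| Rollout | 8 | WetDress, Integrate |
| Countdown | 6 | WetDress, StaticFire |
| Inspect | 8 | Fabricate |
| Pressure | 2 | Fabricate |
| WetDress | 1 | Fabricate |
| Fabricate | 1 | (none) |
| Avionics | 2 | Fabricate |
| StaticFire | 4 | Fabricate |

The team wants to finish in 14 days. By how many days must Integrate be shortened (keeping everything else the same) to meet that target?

6

Current finish: 20 days; target: 14.
Integrate is on every critical path, so each day cut from Integrate cuts the finish by one (this holds down to a finish of 12).
Need 20 − 14 = 6 days off Integrate → Integrate becomes 3 days, finish becomes 14.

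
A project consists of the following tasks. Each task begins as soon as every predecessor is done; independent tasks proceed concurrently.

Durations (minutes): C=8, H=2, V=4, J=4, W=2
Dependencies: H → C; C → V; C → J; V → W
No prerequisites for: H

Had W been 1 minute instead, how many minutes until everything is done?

Baseline: H→C→V→W = 2+8+4+2 = 16 → 16 minutes.
W lies on that path, so at 1 minute the path becomes 15 minutes.
The critical path is still H→C→V→W; finish is now 15 minutes.

15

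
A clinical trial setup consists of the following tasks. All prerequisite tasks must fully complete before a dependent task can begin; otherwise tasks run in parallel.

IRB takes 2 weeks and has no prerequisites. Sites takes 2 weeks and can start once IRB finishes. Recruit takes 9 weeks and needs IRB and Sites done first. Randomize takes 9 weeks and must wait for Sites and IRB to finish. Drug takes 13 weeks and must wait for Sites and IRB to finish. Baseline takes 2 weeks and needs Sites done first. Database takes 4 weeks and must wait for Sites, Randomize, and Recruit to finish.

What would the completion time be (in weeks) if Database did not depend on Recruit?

17

Before: longest chain IRB→Sites→Recruit→Database = 2+2+9+4 = 17, finish 17.
Dropping Recruit→Database doesn't change Database's earliest start (13); another predecessor still binds.
The longest chain is now IRB→Sites→Randomize→Database = 2+2+9+4 = 17, so the plan takes 17 weeks.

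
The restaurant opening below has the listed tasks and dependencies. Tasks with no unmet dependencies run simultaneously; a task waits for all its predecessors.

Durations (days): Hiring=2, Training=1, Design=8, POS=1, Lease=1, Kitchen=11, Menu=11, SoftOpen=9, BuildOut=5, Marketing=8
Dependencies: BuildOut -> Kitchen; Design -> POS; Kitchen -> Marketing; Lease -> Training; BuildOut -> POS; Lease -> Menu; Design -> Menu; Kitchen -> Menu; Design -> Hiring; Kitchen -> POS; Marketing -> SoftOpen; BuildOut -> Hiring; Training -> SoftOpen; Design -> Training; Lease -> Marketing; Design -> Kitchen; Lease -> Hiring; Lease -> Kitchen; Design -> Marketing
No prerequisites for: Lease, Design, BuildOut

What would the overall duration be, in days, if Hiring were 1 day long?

The binding path is Design→Kitchen→Marketing→SoftOpen = 8+11+8+9 = 36; finish at 36 days.
Hiring has 26 days of float (longest path through it is 10).
The critical path is still Design→Kitchen→Marketing→SoftOpen; finish is now 36 days.

36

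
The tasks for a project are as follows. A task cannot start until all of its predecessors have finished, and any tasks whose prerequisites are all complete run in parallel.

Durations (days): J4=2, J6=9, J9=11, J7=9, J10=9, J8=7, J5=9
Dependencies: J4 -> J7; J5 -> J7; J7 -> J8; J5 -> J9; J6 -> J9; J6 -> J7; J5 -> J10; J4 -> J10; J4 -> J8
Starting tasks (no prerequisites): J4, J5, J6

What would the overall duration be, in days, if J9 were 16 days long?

Critical path before the change: J5→J7→J8 = 9+9+7 = 25 giving 25 days.
J9 is off the critical path — its longest chain is 20 days, giving 5 of slack.
That remains the longest chain; total 25 days.

25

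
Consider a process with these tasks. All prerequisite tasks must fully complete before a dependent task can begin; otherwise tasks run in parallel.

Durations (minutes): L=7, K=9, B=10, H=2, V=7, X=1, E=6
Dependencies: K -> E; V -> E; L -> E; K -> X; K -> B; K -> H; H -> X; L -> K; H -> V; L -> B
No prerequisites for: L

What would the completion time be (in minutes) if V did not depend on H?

26

With the dependency in place, L→K→H→V→E = 7+9+2+7+6 = 31 sets the finish at 31 minutes.
Without H→V, V's earliest start moves from 18 to 0.
The longest chain is now L→K→B = 7+9+10 = 26, so the job takes 26 minutes.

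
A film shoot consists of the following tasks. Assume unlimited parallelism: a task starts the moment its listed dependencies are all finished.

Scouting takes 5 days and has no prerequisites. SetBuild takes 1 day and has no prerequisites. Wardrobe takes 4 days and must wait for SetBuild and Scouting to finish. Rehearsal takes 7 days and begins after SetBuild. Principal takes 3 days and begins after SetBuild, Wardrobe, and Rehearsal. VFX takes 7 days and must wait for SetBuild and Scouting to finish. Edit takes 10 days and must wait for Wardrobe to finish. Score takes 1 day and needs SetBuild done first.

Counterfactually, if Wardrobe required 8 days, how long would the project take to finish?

23

As given, the longest chain is Scouting→Wardrobe→Edit = 5+4+10 = 19, so the finish is 19 days.
Since Wardrobe is critical, the +4 change carries straight to that chain (now 23 days).
That remains the longest chain; total 23 days.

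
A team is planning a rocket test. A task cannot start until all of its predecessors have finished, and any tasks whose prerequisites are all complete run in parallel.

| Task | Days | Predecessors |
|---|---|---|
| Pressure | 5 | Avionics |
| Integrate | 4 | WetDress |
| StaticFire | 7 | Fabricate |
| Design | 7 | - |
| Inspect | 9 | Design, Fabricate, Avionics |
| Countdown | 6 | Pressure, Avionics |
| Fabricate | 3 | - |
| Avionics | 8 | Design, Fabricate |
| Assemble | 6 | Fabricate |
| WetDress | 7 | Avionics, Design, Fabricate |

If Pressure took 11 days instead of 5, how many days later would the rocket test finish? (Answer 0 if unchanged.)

6

Actual critical path: Design→Avionics→Pressure→Countdown = 7+8+5+6 = 26 ⇒ 26 days.
Pressure is on the critical path; changing it to 11 makes that path 32 days.
That remains the longest chain; total 32 days.
Change in finish: 32 − 26 = +6 days.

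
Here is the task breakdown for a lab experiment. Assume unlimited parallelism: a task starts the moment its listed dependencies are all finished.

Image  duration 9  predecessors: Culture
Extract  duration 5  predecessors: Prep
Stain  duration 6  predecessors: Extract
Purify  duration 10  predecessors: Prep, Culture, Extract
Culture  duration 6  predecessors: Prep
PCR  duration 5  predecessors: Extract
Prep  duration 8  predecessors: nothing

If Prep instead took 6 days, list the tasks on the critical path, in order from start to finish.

Baseline: Prep→Culture→Purify = 8+6+10 = 24 → 24 days.
Since Prep is critical, the -2 change carries straight to that chain (now 22 days).
That remains the longest chain; total 22 days.

Prep, Culture, Purify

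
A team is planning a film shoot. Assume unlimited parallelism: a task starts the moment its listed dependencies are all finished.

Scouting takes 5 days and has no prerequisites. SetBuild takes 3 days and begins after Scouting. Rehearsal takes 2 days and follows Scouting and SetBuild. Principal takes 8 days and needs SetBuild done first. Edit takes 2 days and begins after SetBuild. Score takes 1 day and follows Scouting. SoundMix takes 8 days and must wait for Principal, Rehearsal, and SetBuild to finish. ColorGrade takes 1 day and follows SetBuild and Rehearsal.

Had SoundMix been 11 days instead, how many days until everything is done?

The binding path is Scouting→SetBuild→Principal→SoundMix = 5+3+8+8 = 24; finish at 24 days.
SoundMix lies on that path, so at 11 days the path becomes 27 days.
That remains the longest chain; total 27 days.

27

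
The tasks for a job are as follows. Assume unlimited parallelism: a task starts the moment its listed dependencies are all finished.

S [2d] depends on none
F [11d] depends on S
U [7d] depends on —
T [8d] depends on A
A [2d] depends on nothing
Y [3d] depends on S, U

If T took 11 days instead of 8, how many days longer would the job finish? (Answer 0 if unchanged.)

Actual critical path: S→F = 2+11 = 13 ⇒ 13 days.
T has 3 days of float (longest path through it is 10).
That remains the longest chain; total 13 days.
Change in finish: 13 − 13 = +0 days.

0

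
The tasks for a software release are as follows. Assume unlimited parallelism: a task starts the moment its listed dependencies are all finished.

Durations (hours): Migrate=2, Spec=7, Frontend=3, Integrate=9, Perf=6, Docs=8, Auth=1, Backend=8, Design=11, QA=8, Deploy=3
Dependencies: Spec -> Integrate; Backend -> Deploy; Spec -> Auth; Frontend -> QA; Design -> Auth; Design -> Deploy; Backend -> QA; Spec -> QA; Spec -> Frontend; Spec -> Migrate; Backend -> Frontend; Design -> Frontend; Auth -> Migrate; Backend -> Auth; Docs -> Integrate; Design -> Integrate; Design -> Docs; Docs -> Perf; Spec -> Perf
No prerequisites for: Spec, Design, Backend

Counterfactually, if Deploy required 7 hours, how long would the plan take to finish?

Actual critical path: Design→Docs→Integrate = 11+8+9 = 28 ⇒ 28 hours.
The longest path through Deploy is only 14 hours, so Deploy has float 14.
That remains the longest chain; total 28 hours.

28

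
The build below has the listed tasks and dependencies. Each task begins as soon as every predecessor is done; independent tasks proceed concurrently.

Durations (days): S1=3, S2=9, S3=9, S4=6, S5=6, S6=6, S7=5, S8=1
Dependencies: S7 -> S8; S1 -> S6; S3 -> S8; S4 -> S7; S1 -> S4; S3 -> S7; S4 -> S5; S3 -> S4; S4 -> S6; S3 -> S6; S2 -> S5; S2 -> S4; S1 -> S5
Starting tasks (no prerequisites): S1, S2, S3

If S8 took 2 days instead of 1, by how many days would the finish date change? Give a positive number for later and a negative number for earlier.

Baseline: S3→S4→S7→S8 = 9+6+5+1 = 21 → 21 days.
Since S8 is critical, the +1 change carries straight to that chain (now 22 days).
Now S2→S4→S7→S8 = 9+6+5+2 = 22 is longest, so the finish becomes 22 days.
Change in finish: 22 − 21 = +1 days.

1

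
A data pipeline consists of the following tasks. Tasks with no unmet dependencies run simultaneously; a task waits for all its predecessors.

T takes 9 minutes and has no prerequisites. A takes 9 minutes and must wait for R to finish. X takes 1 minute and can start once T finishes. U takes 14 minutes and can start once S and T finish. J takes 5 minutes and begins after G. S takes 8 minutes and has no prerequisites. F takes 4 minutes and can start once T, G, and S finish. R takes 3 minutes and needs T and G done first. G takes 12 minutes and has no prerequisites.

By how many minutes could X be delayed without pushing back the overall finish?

14

G→R→A = 12+3+9 = 24 sets the makespan at 24 minutes.
Longest path through X: 10 minutes (earliest finish 10, latest finish 24).
Slack of X = 23 − 9 = 14 minutes.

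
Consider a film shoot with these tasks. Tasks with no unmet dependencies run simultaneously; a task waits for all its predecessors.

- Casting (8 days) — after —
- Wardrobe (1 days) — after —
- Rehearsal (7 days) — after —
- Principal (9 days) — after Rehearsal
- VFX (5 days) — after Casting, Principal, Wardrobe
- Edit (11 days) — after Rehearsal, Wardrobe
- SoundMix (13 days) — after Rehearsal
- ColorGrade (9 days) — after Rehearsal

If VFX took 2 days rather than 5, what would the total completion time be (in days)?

20

Critical path before the change: Rehearsal→Principal→VFX = 7+9+5 = 21 giving 21 days.
Since VFX is critical, the -3 change carries straight to that chain (now 18 days).
New critical path: Rehearsal→SoundMix = 7+13 = 20 ⇒ 20 days.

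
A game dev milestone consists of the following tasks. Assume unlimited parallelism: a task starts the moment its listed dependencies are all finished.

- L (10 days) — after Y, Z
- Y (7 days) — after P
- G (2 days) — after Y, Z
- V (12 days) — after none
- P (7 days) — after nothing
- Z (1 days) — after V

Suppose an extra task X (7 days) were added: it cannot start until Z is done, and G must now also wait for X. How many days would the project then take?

Originally the project takes 24 days.
With X inserted, G now waits for max(Y, Z, X).
New critical path: P→Y→L = 7+7+10 = 24 ⇒ 24 days.

24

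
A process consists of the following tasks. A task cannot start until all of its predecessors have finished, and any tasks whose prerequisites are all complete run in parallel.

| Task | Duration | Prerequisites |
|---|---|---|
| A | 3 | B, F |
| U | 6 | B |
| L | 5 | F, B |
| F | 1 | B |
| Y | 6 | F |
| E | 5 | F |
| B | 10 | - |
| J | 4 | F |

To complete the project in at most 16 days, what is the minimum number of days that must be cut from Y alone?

Current finish: 17 days; target: 16.
Y is on every critical path, so each day cut from Y cuts the finish by one (this holds down to a finish of 16).
Need 17 − 16 = 1 day off Y → Y becomes 5 days, finish becomes 16.

1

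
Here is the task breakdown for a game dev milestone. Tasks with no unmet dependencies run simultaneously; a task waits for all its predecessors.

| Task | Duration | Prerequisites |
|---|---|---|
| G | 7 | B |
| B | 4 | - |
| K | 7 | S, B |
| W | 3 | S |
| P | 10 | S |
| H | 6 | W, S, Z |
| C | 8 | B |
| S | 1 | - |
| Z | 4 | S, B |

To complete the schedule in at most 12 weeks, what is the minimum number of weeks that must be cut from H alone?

2

Current finish: 14 weeks; target: 12.
H is on every critical path, so each week cut from H cuts the finish by one (this holds down to a finish of 12).
Need 14 − 12 = 2 weeks off H → H becomes 4 weeks, finish becomes 12.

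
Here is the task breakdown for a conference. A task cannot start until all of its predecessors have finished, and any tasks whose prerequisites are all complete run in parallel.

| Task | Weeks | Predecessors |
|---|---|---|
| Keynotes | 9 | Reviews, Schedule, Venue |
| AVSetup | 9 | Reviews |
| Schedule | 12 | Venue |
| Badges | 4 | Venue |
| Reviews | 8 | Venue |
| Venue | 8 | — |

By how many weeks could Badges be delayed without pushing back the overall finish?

17

The longest chain is Venue→Schedule→Keynotes = 8+12+9 = 29; overall finish 29 weeks.
The longest chain containing Badges totals 12 weeks.
Slack of Badges = 25 − 8 = 17 weeks.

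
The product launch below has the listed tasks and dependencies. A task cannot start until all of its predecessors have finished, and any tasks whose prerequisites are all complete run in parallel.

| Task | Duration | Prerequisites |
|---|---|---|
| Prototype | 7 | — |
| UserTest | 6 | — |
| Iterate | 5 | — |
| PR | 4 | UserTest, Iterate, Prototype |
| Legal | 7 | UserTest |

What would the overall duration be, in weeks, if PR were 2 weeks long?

Critical path before the change: UserTest→Legal = 6+7 = 13 giving 13 weeks.
PR has 2 weeks of float (longest path through it is 11).
That remains the longest chain; total 13 weeks.

13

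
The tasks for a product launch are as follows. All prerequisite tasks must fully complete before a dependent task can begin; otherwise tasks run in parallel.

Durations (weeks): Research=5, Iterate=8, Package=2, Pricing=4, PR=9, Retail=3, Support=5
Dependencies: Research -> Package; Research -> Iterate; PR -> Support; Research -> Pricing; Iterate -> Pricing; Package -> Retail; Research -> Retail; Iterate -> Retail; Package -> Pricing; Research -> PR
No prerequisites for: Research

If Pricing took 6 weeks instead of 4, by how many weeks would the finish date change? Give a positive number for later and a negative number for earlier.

0

As given, the longest chain is Research→PR→Support = 5+9+5 = 19, so the finish is 19 weeks.
The longest path through Pricing is only 17 weeks, so Pricing has float 2.
Now Research→Iterate→Pricing = 5+8+6 = 19 is longest, so the finish becomes 19 weeks.
Change in finish: 19 − 19 = +0 weeks.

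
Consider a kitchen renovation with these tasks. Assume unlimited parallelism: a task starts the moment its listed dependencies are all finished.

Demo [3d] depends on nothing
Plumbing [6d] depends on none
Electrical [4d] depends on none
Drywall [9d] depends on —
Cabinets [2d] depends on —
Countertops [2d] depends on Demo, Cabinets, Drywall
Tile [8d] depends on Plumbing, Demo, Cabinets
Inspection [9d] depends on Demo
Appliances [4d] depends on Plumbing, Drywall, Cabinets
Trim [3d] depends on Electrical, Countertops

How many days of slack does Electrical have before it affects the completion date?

7

Plumbing→Tile = 6+8 = 14 sets the makespan at 14 days.
Electrical finishes as early as 4 and must finish by 11.
So Electrical can slip 11 − 4 = 7 days.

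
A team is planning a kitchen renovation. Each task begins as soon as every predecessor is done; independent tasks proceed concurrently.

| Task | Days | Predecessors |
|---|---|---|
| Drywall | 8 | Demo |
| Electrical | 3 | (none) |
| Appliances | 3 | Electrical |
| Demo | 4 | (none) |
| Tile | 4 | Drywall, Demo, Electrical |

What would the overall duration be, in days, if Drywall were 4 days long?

12

Critical path before the change: Demo→Drywall→Tile = 4+8+4 = 16 giving 16 days.
Since Drywall is critical, the -4 change carries straight to that chain (now 12 days).
No other chain overtakes it, so the finish is 12 days.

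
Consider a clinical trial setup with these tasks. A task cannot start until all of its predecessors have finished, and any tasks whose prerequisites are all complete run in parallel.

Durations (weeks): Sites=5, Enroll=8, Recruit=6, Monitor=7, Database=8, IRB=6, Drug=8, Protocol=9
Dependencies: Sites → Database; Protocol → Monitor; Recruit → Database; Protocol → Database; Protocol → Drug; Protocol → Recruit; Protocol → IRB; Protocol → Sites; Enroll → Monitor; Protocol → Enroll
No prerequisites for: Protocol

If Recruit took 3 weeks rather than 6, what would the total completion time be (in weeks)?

Baseline: Protocol→Enroll→Monitor = 9+8+7 = 24 → 24 weeks.
Recruit is off the critical path — its longest chain is 23 weeks, giving 1 of slack.
The critical path is still Protocol→Enroll→Monitor; finish is now 24 weeks.

24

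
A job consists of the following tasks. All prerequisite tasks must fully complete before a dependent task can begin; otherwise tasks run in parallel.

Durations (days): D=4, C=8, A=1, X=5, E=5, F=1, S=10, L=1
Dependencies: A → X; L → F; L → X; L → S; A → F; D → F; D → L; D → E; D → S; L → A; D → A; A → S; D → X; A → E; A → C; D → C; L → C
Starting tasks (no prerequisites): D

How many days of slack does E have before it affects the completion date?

Critical path: D→L→A→S = 4+1+1+10 = 16, so the finish is 16 days.
The longest chain containing E totals 11 days.
Slack of E = 11 − 6 = 5 days.

5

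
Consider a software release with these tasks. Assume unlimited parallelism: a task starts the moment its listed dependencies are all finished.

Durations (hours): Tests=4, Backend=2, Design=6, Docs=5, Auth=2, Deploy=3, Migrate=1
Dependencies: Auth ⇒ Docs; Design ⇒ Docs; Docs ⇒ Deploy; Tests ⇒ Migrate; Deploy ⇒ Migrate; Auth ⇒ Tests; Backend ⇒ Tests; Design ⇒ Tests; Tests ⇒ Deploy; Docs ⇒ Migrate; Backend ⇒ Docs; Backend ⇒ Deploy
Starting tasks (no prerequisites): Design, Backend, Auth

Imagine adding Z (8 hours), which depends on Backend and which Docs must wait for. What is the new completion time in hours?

Originally the software release takes 15 hours.
With Z inserted, Docs now waits for max(Auth, Backend, Design, Z).
New critical path: Backend→Z→Docs→Deploy→Migrate = 2+8+5+3+1 = 19 ⇒ 19 hours.

19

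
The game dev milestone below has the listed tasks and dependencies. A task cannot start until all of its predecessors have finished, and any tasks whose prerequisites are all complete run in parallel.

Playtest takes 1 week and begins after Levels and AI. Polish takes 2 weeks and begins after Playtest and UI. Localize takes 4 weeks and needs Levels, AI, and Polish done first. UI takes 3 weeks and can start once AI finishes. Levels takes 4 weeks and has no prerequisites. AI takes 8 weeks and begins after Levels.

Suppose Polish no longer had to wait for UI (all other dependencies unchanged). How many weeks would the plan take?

With the dependency in place, Levels→AI→UI→Polish→Localize = 4+8+3+2+4 = 21 sets the finish at 21 weeks.
Without UI→Polish, Polish's earliest start moves from 15 to 13.
New critical path: Levels→AI→Playtest→Polish→Localize = 4+8+1+2+4 = 19 ⇒ 19 weeks.

19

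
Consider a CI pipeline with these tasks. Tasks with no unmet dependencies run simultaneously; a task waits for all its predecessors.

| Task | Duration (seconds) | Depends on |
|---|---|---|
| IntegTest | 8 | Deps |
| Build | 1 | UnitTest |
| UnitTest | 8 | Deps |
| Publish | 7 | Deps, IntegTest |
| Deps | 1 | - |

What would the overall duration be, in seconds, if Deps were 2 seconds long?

Critical path before the change: Deps→IntegTest→Publish = 1+8+7 = 16 giving 16 seconds.
Deps is on the critical path; changing it to 2 makes that path 17 seconds.
No other chain overtakes it, so the finish is 17 seconds.

17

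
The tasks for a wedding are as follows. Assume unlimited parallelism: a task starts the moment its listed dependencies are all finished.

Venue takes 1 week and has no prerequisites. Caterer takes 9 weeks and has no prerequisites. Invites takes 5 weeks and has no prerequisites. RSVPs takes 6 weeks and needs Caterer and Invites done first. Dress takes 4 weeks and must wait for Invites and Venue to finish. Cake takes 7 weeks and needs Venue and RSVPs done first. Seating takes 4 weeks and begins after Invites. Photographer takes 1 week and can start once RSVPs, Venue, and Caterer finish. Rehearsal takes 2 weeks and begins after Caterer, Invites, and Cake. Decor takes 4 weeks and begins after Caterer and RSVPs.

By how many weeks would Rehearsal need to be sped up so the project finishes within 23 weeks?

Current finish: 24 weeks; target: 23.
Rehearsal is on every critical path, so each week cut from Rehearsal cuts the finish by one (this holds down to a finish of 23).
Need 24 − 23 = 1 week off Rehearsal → Rehearsal becomes 1 week, finish becomes 23.

1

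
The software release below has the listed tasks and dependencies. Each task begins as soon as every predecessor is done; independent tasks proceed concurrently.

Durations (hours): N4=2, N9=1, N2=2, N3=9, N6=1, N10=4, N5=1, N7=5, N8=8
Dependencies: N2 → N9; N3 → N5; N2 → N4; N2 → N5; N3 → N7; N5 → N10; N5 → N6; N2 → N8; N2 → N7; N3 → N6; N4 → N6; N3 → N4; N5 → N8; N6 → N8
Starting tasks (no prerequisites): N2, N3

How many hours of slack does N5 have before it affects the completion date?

1

Critical path: N3→N4→N6→N8 = 9+2+1+8 = 20, so the finish is 20 hours.
The longest chain containing N5 totals 19 hours.
Float = 20 − 19 = 1.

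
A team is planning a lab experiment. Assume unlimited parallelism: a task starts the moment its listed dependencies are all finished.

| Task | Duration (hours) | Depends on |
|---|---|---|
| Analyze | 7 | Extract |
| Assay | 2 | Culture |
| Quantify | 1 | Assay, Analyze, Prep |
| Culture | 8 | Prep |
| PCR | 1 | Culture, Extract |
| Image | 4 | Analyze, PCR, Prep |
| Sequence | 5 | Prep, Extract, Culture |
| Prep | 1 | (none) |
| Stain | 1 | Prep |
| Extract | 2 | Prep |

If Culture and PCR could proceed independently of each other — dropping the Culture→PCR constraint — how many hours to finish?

Before: longest chain Prep→Culture→PCR→Image = 1+8+1+4 = 14, finish 14.
Without Culture→PCR, PCR's earliest start moves from 9 to 3.
The longest chain is now Prep→Culture→Sequence = 1+8+5 = 14, so the project takes 14 hours.

14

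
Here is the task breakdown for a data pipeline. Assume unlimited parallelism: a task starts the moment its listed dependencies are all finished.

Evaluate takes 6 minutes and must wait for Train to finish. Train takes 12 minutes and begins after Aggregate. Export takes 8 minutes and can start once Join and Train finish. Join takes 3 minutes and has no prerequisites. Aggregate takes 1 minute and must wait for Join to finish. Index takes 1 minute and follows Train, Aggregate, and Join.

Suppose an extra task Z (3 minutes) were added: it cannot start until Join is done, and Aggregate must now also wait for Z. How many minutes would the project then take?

Originally the project takes 24 minutes.
With Z inserted, Aggregate now waits for max(Join, Z).
New critical path: Join→Z→Aggregate→Train→Export = 3+3+1+12+8 = 27 ⇒ 27 minutes.

27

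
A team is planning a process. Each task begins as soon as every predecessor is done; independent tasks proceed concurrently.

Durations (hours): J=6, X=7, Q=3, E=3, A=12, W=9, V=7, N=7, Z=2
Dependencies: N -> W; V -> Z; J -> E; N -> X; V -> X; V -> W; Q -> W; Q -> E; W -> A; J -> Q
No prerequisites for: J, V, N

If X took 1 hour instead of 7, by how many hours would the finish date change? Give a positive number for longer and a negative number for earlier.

0

As given, the longest chain is J→Q→W→A = 6+3+9+12 = 30, so the finish is 30 hours.
X is off the critical path — its longest chain is 14 hours, giving 16 of slack.
No other chain overtakes it, so the finish is 30 hours.
Change in finish: 30 − 30 = +0 hours.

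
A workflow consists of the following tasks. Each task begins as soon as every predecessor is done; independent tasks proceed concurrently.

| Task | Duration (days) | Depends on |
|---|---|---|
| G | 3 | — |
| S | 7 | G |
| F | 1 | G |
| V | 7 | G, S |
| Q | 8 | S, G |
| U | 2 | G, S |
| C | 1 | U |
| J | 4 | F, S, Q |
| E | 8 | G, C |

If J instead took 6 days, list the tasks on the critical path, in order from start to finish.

The binding path is G→S→Q→J = 3+7+8+4 = 22; finish at 22 days.
Since J is critical, the +2 change carries straight to that chain (now 24 days).
No other chain overtakes it, so the finish is 24 days.

G, S, Q, J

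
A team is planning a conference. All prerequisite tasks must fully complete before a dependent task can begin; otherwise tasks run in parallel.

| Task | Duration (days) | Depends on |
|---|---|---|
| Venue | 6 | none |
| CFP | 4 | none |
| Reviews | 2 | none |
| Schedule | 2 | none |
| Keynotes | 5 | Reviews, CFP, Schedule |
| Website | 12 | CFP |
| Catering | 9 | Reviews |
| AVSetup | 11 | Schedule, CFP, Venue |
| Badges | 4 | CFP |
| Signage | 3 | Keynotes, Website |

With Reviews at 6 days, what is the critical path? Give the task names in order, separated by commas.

As given, the longest chain is CFP→Website→Signage = 4+12+3 = 19, so the finish is 19 days.
Reviews is off the critical path — its longest chain is 11 days, giving 8 of slack.
No other chain overtakes it, so the finish is 19 days.

CFP, Website, Signage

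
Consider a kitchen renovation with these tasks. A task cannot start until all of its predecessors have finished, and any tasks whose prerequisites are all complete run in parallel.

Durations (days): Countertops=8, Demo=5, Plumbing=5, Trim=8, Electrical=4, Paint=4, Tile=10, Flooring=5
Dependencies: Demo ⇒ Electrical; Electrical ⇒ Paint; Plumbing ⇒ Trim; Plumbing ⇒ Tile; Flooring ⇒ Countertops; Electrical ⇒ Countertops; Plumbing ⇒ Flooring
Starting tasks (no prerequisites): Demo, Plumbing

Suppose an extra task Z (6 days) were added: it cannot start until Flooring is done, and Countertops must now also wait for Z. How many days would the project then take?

Originally the project takes 18 days.
With Z inserted, Countertops now waits for max(Electrical, Flooring, Z).
New critical path: Plumbing→Flooring→Z→Countertops = 5+5+6+8 = 24 ⇒ 24 days.

24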